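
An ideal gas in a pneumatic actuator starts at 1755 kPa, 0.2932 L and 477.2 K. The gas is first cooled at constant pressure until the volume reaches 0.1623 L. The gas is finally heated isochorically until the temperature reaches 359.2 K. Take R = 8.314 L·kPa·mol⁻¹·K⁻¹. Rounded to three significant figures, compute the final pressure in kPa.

P constant ⇒ V ∝ T: P₂ = P₁; T₂ = T₁·(V₂/V₁) = 264.2 K.
Isochoric, so P/T is constant: V₃ = V₂; P₃ = P₂·(T₃/T₂) = 2386 kPa.

P₃ ≈ 2.39e+03 kPa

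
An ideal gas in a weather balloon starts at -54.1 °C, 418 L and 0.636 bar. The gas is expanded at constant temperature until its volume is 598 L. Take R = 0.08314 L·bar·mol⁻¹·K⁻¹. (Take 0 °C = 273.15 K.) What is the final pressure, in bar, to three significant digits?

P₂ ≈ 0.445 bar

Convert: T₁ = 219.0 K.
Isothermal, so P V is constant: T₂ = T₁; P₂ = P₁·(V₁/V₂) = 0.4446 bar.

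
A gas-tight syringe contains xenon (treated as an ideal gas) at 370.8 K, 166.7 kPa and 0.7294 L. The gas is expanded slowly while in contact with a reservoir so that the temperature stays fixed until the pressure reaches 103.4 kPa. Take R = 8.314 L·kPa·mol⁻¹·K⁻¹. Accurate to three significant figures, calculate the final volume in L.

V₂ ≈ 1.18 L

T constant ⇒ Boyle's law P V = const: T₂ = T₁; V₂ = V₁·(P₁/P₂) = 1.176 L.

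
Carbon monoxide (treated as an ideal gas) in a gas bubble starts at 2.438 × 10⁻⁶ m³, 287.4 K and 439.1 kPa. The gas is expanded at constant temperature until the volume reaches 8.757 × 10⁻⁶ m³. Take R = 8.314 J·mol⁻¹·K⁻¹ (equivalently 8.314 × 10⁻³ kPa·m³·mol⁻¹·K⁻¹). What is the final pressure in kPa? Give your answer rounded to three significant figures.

T constant ⇒ Boyle's law P V = const: T₂ = T₁; P₂ = P₁·(V₁/V₂) = 122.2 kPa.

P₂ ≈ 122 kPa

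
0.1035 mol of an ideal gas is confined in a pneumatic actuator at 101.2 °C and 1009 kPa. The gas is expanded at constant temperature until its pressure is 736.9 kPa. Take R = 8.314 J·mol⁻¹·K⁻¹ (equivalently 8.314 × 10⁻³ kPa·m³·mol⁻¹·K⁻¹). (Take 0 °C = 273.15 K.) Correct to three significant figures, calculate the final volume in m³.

V₂ ≈ 0.000437 m³

Convert: T₁ = 374.3 K.
From PV = nRT: V₁ = nRT₁/P₁ = 0.0003193 m³.
T constant ⇒ Boyle's law P V = const: T₂ = T₁; V₂ = V₁·(P₁/P₂) = 0.0004371 m³.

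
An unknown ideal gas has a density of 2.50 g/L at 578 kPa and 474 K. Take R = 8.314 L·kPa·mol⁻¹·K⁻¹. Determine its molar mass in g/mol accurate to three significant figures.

M ≈ 17.0 g/mol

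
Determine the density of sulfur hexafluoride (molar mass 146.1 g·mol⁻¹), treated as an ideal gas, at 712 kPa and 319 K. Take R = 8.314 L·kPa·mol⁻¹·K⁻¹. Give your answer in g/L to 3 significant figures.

ρ ≈ 39.2 g/L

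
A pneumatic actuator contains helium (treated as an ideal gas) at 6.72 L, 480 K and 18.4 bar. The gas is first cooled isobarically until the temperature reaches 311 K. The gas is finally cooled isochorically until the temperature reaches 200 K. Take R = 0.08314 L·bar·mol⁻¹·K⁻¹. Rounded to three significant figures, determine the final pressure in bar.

P constant ⇒ V ∝ T: P₂ = P₁; V₂ = V₁·(T₂/T₁) = 4.354 L.
V constant ⇒ P ∝ T: V₃ = V₂; P₃ = P₂·(T₃/T₂) = 11.83 bar.

P₃ ≈ 11.8 bar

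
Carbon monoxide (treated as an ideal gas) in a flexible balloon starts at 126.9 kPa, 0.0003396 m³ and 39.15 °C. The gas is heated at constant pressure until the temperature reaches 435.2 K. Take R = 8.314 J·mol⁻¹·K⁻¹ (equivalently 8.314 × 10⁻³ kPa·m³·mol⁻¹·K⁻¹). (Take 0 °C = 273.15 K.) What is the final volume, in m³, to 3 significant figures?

Convert: T₁ = 312.3 K.
P constant ⇒ V ∝ T: P₂ = P₁; V₂ = V₁·(T₂/T₁) = 0.0004732 m³.

V₂ ≈ 0.000473 m³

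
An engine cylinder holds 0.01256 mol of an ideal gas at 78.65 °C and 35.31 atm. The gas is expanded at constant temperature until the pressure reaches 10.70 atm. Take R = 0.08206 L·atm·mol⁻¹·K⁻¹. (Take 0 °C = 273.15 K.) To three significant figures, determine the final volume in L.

V₂ ≈ 0.0339 L

Convert: T₁ = 351.8 K.
From PV = nRT: V₁ = nRT₁/P₁ = 0.01027 L.
Isothermal, so P V is constant: T₂ = T₁; V₂ = V₁·(P₁/P₂) = 0.03389 L.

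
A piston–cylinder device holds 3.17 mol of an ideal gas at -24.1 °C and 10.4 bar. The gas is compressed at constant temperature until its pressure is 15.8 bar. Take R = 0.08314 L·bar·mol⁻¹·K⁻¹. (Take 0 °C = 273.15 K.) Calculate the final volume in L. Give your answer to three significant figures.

V₂ ≈ 4.15 L

Convert: T₁ = 249.0 K.
From PV = nRT: V₁ = nRT₁/P₁ = 6.311 L.
T constant ⇒ Boyle's law P V = const: T₂ = T₁; V₂ = V₁·(P₁/P₂) = 4.154 L.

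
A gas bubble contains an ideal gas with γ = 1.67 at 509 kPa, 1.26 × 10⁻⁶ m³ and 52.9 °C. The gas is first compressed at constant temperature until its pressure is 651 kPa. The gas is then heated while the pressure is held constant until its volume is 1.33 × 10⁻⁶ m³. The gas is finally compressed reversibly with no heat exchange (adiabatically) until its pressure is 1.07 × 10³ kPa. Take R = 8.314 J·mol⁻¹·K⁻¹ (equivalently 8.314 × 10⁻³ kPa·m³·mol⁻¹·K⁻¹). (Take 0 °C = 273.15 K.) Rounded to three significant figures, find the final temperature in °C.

Convert: T₁ = 326.0 K.
T constant ⇒ Boyle's law P V = const: T₂ = T₁; V₂ = V₁·(P₁/P₂) = 9.852e-07 m³.
P constant ⇒ V ∝ T: P₃ = P₂; T₃ = T₂·(V₃/V₂) = 440.2 K.
Adiabatic (γ = 1.67), T V^(γ−1) and P V^γ constant: T₄ = T₃·(P₄/P₃)^((γ−1)/γ) = 537.3 K; V₄ = V₃·(P₃/P₄)^(1/γ) = 9.877e-07 m³.

T₄ ≈ 264 °C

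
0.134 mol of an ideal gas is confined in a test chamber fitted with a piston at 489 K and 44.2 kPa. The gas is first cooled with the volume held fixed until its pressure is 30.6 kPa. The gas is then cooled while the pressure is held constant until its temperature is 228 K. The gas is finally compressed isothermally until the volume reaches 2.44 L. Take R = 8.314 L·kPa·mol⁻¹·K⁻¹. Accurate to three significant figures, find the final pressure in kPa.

P₄ ≈ 104 kPa

From PV = nRT: V₁ = nRT₁/P₁ = 12.33 L.
Isochoric, so P/T is constant: V₂ = V₁; T₂ = T₁·(P₂/P₁) = 338.5 K.
Isobaric, so V/T is constant: P₃ = P₂; V₃ = V₂·(T₃/T₂) = 8.301 L.
T constant ⇒ Boyle's law P V = const: T₄ = T₃; P₄ = P₃·(V₃/V₄) = 104.1 kPa.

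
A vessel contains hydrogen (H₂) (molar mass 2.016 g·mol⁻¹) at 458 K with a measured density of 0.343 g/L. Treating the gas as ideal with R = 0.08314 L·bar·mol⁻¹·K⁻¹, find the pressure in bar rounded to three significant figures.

P ≈ 6.48 bar

ρ = PM/(RT) ⇒ P = ρRT/M = (0.343 × 0.08314 × 458.0) / 2.016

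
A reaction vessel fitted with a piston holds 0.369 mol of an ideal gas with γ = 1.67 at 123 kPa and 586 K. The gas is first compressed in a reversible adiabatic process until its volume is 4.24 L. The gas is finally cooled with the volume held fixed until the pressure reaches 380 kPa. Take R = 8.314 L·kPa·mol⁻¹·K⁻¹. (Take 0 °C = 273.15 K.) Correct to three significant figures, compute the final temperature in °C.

From PV = nRT: V₁ = nRT₁/P₁ = 14.62 L.
Adiabatic (γ = 1.67), T V^(γ−1) and P V^γ constant: T₂ = T₁·(V₁/V₂)^(γ−1) = 1343 K; P₂ = P₁·(V₁/V₂)^γ = 971.6 kPa.
Isochoric, so P/T is constant: V₃ = V₂; T₃ = T₂·(P₃/P₂) = 525.2 K.

T₃ ≈ 252 °C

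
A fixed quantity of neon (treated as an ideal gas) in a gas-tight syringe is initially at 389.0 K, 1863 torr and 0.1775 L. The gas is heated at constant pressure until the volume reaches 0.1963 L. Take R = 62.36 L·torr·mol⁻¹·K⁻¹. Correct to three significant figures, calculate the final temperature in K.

T₂ ≈ 430 K

P constant ⇒ V ∝ T: P₂ = P₁; T₂ = T₁·(V₂/V₁) = 430.2 K.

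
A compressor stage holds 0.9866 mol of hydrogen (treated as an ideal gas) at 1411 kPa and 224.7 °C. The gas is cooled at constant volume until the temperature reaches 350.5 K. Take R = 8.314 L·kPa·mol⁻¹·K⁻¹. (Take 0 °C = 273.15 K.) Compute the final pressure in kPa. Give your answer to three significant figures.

Convert: T₁ = 497.8 K.
From PV = nRT: V₁ = nRT₁/P₁ = 2.894 L.
Isochoric, so P/T is constant: V₂ = V₁; P₂ = P₁·(T₂/T₁) = 993.4 kPa.

P₂ ≈ 993 kPa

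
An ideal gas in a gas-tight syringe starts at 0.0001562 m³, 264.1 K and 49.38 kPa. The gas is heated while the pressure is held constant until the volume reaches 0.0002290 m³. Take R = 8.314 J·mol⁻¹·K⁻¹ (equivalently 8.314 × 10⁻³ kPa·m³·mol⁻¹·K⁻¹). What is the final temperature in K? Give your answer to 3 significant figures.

T₂ ≈ 387 K

Isobaric, so V/T is constant: P₂ = P₁; T₂ = T₁·(V₂/V₁) = 387.2 K.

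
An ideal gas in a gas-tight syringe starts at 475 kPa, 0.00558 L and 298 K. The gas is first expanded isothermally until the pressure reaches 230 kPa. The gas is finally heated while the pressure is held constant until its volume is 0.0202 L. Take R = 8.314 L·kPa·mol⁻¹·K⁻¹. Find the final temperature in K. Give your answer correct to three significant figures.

T₃ ≈ 522 K

T constant ⇒ Boyle's law P V = const: T₂ = T₁; V₂ = V₁·(P₁/P₂) = 0.01152 L.
P constant ⇒ V ∝ T: P₃ = P₂; T₃ = T₂·(V₃/V₂) = 522.4 K.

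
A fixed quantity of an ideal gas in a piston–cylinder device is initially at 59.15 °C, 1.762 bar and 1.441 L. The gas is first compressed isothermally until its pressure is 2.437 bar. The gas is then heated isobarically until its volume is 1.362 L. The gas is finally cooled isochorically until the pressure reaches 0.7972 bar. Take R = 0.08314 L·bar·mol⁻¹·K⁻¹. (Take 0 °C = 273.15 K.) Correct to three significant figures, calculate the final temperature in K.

Convert: T₁ = 332.3 K.
Isothermal, so P V is constant: T₂ = T₁; V₂ = V₁·(P₁/P₂) = 1.042 L.
Isobaric, so V/T is constant: P₃ = P₂; T₃ = T₂·(V₃/V₂) = 434.4 K.
Isochoric, so P/T is constant: V₄ = V₃; T₄ = T₃·(P₄/P₃) = 142.1 K.

T₄ ≈ 142 K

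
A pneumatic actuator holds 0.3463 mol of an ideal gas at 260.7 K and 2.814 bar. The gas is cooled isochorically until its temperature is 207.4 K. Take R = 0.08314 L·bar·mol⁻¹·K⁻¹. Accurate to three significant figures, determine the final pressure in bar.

From PV = nRT: V₁ = nRT₁/P₁ = 2.667 L.
Isochoric, so P/T is constant: V₂ = V₁; P₂ = P₁·(T₂/T₁) = 2.239 bar.

P₂ ≈ 2.24 bar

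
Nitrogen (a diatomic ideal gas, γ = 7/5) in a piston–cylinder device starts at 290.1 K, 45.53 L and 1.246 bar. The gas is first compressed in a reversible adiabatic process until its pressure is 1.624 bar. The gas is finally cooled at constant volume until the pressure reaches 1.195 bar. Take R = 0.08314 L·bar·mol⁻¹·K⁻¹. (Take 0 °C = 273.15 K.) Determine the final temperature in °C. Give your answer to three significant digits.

T₃ ≈ -42.9 °C

Adiabatic (γ = 7/5), T V^(γ−1) and P V^γ constant: T₂ = T₁·(P₂/P₁)^((γ−1)/γ) = 312.9 K; V₂ = V₁·(P₁/P₂)^(1/γ) = 37.68 L.
Isochoric, so P/T is constant: V₃ = V₂; T₃ = T₂·(P₃/P₂) = 230.3 K.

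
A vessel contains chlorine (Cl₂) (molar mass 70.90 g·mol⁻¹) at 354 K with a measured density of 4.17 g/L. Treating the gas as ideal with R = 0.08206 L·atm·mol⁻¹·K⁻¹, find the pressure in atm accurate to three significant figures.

ρ = PM/(RT) ⇒ P = ρRT/M = (4.17 × 0.08206 × 354.0) / 70.90

P ≈ 1.71 atm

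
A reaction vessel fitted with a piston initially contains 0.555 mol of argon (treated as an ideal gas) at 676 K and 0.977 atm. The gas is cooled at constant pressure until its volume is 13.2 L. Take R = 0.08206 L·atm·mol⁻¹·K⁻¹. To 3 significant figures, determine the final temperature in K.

From PV = nRT: V₁ = nRT₁/P₁ = 31.51 L.
P constant ⇒ V ∝ T: P₂ = P₁; T₂ = T₁·(V₂/V₁) = 283.2 K.

T₂ ≈ 283 K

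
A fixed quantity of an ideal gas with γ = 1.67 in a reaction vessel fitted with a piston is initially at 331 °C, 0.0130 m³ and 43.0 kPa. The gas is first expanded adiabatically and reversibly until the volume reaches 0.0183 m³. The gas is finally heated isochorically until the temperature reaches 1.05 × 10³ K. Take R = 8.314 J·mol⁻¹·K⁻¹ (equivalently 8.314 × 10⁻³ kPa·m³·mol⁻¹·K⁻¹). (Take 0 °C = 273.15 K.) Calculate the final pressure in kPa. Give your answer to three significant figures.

Convert: T₁ = 604.1 K.
Reversible adiabatic, γ = 1.67: T₂ = T₁·(V₁/V₂)^(γ−1) = 480.4 K; P₂ = P₁·(V₁/V₂)^γ = 24.29 kPa.
V constant ⇒ P ∝ T: V₃ = V₂; P₃ = P₂·(T₃/T₂) = 53.09 kPa.

P₃ ≈ 53.1 kPa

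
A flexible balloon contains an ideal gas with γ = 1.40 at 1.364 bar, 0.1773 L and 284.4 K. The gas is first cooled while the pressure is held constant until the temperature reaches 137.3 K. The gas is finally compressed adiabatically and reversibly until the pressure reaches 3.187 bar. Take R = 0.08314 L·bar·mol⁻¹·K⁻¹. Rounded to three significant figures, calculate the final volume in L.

V₃ ≈ 0.0467 L

P constant ⇒ V ∝ T: P₂ = P₁; V₂ = V₁·(T₂/T₁) = 0.08560 L.
Adiabatic (γ = 1.40), T V^(γ−1) and P V^γ constant: T₃ = T₂·(P₃/P₂)^((γ−1)/γ) = 175.0 K; V₃ = V₂·(P₂/P₃)^(1/γ) = 0.04669 L.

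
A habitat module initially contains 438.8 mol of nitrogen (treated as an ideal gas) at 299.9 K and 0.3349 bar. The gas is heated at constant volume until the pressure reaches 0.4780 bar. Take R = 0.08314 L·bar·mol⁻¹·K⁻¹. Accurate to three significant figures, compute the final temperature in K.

From PV = nRT: V₁ = nRT₁/P₁ = 3.267e+04 L.
Isochoric, so P/T is constant: V₂ = V₁; T₂ = T₁·(P₂/P₁) = 428.0 K.

T₂ ≈ 428 K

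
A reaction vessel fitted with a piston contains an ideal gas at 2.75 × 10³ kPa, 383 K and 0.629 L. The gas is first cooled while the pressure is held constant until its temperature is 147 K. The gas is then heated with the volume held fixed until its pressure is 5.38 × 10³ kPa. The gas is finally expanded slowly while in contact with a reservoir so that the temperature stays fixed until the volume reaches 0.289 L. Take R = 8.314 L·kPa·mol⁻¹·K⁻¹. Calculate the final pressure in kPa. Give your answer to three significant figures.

Isobaric, so V/T is constant: P₂ = P₁; V₂ = V₁·(T₂/T₁) = 0.2414 L.
Isochoric, so P/T is constant: V₃ = V₂; T₃ = T₂·(P₃/P₂) = 287.6 K.
Isothermal, so P V is constant: T₄ = T₃; P₄ = P₃·(V₃/V₄) = 4494 kPa.

P₄ ≈ 4.49e+03 kPa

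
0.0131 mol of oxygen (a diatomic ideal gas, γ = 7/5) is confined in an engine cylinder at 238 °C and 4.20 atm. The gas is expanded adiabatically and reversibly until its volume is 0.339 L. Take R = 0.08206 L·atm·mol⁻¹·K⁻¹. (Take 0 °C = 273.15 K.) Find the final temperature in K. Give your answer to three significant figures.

T₂ ≈ 349 K

Convert: T₁ = 511.1 K.
From PV = nRT: V₁ = nRT₁/P₁ = 0.1308 L.
Adiabatic (γ = 7/5), T V^(γ−1) and P V^γ constant: T₂ = T₁·(V₁/V₂)^(γ−1) = 349.3 K; P₂ = P₁·(V₁/V₂)^γ = 1.108 atm.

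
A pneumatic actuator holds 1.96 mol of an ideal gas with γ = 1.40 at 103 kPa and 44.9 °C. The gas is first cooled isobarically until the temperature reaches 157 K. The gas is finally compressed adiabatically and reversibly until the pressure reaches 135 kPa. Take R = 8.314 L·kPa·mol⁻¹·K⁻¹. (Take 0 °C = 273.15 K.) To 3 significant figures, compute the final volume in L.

Convert: T₁ = 318.0 K.
From PV = nRT: V₁ = nRT₁/P₁ = 50.32 L.
Isobaric, so V/T is constant: P₂ = P₁; V₂ = V₁·(T₂/T₁) = 24.84 L.
Adiabatic (γ = 1.40), T V^(γ−1) and P V^γ constant: T₃ = T₂·(P₃/P₂)^((γ−1)/γ) = 169.6 K; V₃ = V₂·(P₂/P₃)^(1/γ) = 20.47 L.

V₃ ≈ 20.5 L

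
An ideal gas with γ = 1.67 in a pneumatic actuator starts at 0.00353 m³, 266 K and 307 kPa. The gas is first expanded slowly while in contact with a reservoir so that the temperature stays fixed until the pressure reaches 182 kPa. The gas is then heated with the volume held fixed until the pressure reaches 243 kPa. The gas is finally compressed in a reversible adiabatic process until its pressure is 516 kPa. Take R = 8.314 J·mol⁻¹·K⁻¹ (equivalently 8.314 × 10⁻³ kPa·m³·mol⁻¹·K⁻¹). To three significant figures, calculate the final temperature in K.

T₄ ≈ 480 K

Isothermal, so P V is constant: T₂ = T₁; V₂ = V₁·(P₁/P₂) = 0.005954 m³.
V constant ⇒ P ∝ T: V₃ = V₂; T₃ = T₂·(P₃/P₂) = 355.2 K.
Adiabatic (γ = 1.67), T V^(γ−1) and P V^γ constant: T₄ = T₃·(P₄/P₃)^((γ−1)/γ) = 480.4 K; V₄ = V₃·(P₃/P₄)^(1/γ) = 0.003793 m³.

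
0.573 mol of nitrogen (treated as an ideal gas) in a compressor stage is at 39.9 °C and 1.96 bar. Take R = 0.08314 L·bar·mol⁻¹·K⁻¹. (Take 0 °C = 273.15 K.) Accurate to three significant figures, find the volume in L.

Convert: T = 313.05 K.
PV = nRT ⇒ V = nRT/P = (0.573 × 0.08314 × 313.05) / 1.96

V ≈ 7.61 L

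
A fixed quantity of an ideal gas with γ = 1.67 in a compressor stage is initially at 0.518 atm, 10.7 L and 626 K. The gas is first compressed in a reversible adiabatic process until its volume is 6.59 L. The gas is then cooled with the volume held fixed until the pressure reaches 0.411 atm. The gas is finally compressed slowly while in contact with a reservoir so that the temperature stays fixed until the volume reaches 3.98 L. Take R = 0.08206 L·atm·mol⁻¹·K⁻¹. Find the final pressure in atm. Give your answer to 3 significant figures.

Adiabatic (γ = 1.67), T V^(γ−1) and P V^γ constant: T₂ = T₁·(V₁/V₂)^(γ−1) = 866.2 K; P₂ = P₁·(V₁/V₂)^γ = 1.164 atm.
V constant ⇒ P ∝ T: V₃ = V₂; T₃ = T₂·(P₃/P₂) = 305.9 K.
T constant ⇒ Boyle's law P V = const: T₄ = T₃; P₄ = P₃·(V₃/V₄) = 0.6805 atm.

P₄ ≈ 0.681 atm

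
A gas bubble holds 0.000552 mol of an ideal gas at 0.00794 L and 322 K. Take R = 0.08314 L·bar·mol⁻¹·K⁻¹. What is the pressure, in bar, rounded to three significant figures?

P ≈ 1.86 bar

PV = nRT ⇒ P = nRT/V = (0.000552 × 0.08314 × 322) / 0.00794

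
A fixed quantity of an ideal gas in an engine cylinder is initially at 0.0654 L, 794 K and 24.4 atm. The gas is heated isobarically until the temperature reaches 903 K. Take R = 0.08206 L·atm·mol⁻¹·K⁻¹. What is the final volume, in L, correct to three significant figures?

P constant ⇒ V ∝ T: P₂ = P₁; V₂ = V₁·(T₂/T₁) = 0.07438 L.

V₂ ≈ 0.0744 L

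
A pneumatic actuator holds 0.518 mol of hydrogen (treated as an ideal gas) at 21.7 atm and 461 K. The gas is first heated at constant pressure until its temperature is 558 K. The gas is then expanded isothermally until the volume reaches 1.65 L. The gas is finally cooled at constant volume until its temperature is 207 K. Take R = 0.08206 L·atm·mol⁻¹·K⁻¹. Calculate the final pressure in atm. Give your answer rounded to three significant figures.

From PV = nRT: V₁ = nRT₁/P₁ = 0.9030 L.
P constant ⇒ V ∝ T: P₂ = P₁; V₂ = V₁·(T₂/T₁) = 1.093 L.
T constant ⇒ Boyle's law P V = const: T₃ = T₂; P₃ = P₂·(V₂/V₃) = 14.38 atm.
Isochoric, so P/T is constant: V₄ = V₃; P₄ = P₃·(T₄/T₃) = 5.333 atm.

P₄ ≈ 5.33 atm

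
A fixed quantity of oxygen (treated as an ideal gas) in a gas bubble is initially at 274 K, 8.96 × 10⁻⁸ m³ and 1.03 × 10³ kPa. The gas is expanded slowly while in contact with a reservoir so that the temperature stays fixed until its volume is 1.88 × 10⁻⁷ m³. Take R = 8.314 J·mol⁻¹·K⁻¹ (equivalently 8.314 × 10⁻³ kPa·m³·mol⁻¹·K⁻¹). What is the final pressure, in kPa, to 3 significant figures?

P₂ ≈ 491 kPa

T constant ⇒ Boyle's law P V = const: T₂ = T₁; P₂ = P₁·(V₁/V₂) = 490.9 kPa.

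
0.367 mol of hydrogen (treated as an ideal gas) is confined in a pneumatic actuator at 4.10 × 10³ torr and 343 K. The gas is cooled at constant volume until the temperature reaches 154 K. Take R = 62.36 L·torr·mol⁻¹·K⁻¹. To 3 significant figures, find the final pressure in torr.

From PV = nRT: V₁ = nRT₁/P₁ = 1.915 L.
V constant ⇒ P ∝ T: V₂ = V₁; P₂ = P₁·(T₂/T₁) = 1841 torr.

P₂ ≈ 1.84e+03 torr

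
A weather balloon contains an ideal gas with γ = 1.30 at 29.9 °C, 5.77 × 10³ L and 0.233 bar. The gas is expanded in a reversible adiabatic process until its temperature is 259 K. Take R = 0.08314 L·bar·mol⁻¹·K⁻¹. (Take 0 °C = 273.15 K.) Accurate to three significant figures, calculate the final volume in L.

Convert: T₁ = 303.0 K.
Reversible adiabatic, γ = 1.30: P₂ = P₁·(T₂/T₁)^(γ/(γ−1)) = 0.1180 bar; V₂ = V₁·(T₁/T₂)^(1/(γ−1)) = 9740 L.

V₂ ≈ 9.74e+03 L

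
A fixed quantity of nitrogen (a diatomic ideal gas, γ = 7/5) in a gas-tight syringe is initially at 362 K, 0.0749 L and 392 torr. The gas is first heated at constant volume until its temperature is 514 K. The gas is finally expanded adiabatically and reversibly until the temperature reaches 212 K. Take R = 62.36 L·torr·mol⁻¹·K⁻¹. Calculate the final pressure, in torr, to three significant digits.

V constant ⇒ P ∝ T: V₂ = V₁; P₂ = P₁·(T₂/T₁) = 556.6 torr.
Reversible adiabatic, γ = 7/5: P₃ = P₂·(T₃/T₂)^(γ/(γ−1)) = 25.08 torr; V₃ = V₂·(T₂/T₃)^(1/(γ−1)) = 0.6856 L.

P₃ ≈ 25.1 torr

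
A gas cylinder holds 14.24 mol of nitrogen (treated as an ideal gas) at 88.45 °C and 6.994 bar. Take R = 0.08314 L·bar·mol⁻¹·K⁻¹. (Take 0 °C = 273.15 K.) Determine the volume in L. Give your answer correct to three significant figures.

Convert: T = 361.60 K.
PV = nRT ⇒ V = nRT/P = (14.24 × 0.08314 × 361.60) / 6.994

V ≈ 61.2 L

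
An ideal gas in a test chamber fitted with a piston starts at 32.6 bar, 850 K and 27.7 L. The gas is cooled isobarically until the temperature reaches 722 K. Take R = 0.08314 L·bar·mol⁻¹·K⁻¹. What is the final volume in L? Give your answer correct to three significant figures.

V₂ ≈ 23.5 L

P constant ⇒ V ∝ T: P₂ = P₁; V₂ = V₁·(T₂/T₁) = 23.53 L.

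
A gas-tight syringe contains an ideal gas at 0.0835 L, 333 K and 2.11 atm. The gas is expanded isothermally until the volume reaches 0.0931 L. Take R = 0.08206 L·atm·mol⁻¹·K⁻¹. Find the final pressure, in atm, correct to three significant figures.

T constant ⇒ Boyle's law P V = const: T₂ = T₁; P₂ = P₁·(V₁/V₂) = 1.892 atm.

P₂ ≈ 1.89 atm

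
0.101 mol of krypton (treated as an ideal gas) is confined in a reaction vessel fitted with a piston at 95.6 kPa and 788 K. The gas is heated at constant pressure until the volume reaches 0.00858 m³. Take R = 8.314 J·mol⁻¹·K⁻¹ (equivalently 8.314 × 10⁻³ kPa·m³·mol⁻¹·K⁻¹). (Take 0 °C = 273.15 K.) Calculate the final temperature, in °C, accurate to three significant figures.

T₂ ≈ 704 °C

From PV = nRT: V₁ = nRT₁/P₁ = 0.006921 m³.
Isobaric, so V/T is constant: P₂ = P₁; T₂ = T₁·(V₂/V₁) = 976.8 K.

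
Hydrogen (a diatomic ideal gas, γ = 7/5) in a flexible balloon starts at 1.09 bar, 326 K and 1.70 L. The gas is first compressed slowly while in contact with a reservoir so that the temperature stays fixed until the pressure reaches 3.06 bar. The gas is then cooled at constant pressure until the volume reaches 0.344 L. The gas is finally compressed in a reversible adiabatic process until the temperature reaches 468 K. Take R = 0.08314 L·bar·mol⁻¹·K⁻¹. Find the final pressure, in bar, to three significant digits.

T constant ⇒ Boyle's law P V = const: T₂ = T₁; V₂ = V₁·(P₁/P₂) = 0.6056 L.
P constant ⇒ V ∝ T: P₃ = P₂; T₃ = T₂·(V₃/V₂) = 185.2 K.
Reversible adiabatic, γ = 7/5: P₄ = P₃·(T₄/T₃)^(γ/(γ−1)) = 78.51 bar; V₄ = V₃·(T₃/T₄)^(1/(γ−1)) = 0.03388 L.

P₄ ≈ 78.5 bar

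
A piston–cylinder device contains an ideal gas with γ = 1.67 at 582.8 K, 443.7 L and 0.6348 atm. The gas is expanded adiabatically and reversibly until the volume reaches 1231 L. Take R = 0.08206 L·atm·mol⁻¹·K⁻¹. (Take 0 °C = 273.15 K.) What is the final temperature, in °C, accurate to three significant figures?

T₂ ≈ 21.0 °C

Reversible adiabatic, γ = 1.67: T₂ = T₁·(V₁/V₂)^(γ−1) = 294.2 K; P₂ = P₁·(V₁/V₂)^γ = 0.1155 atm.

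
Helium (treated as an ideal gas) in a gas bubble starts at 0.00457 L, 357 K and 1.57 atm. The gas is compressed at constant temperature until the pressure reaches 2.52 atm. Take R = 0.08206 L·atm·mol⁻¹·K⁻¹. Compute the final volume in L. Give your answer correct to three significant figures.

V₂ ≈ 0.00285 L

Isothermal, so P V is constant: T₂ = T₁; V₂ = V₁·(P₁/P₂) = 0.002847 L.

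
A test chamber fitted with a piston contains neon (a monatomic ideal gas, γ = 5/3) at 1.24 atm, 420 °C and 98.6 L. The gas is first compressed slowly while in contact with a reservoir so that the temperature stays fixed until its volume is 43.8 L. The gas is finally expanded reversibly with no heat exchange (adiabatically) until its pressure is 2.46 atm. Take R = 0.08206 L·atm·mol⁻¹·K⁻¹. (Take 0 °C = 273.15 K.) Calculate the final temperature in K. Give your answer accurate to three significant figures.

T₃ ≈ 659 K

Convert: T₁ = 693.1 K.
Isothermal, so P V is constant: T₂ = T₁; P₂ = P₁·(V₁/V₂) = 2.791 atm.
Adiabatic (γ = 5/3), T V^(γ−1) and P V^γ constant: T₃ = T₂·(P₃/P₂)^((γ−1)/γ) = 659.0 K; V₃ = V₂·(P₂/P₃)^(1/γ) = 47.25 L.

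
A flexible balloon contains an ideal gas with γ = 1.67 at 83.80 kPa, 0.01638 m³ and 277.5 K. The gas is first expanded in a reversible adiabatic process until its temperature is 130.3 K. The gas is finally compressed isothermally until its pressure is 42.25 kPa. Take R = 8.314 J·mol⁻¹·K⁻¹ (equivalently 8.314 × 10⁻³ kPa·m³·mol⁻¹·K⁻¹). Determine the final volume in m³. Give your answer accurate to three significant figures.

V₃ ≈ 0.0153 m³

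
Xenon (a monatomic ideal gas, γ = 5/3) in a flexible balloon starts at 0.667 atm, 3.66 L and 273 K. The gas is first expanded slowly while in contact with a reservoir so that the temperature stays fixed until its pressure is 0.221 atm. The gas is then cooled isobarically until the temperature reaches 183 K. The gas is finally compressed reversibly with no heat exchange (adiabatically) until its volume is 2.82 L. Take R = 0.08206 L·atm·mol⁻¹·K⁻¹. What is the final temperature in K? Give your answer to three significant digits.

Isothermal, so P V is constant: T₂ = T₁; V₂ = V₁·(P₁/P₂) = 11.05 L.
Isobaric, so V/T is constant: P₃ = P₂; V₃ = V₂·(T₃/T₂) = 7.405 L.
Reversible adiabatic, γ = 5/3: T₄ = T₃·(V₃/V₄)^(γ−1) = 348.3 K; P₄ = P₃·(V₃/V₄)^γ = 1.104 atm.

T₄ ≈ 348 K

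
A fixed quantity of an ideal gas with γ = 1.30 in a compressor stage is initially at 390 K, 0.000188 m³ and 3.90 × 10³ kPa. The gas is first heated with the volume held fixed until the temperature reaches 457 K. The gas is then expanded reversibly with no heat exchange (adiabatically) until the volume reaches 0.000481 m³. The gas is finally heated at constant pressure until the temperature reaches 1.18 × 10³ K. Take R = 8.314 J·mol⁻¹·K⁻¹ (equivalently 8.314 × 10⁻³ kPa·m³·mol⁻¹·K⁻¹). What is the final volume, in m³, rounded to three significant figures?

Isochoric, so P/T is constant: V₂ = V₁; P₂ = P₁·(T₂/T₁) = 4570 kPa.
Reversible adiabatic, γ = 1.30: T₃ = T₂·(V₂/V₃)^(γ−1) = 344.8 K; P₃ = P₂·(V₂/V₃)^γ = 1348 kPa.
Isobaric, so V/T is constant: P₄ = P₃; V₄ = V₃·(T₄/T₃) = 0.001646 m³.

V₄ ≈ 0.00165 m³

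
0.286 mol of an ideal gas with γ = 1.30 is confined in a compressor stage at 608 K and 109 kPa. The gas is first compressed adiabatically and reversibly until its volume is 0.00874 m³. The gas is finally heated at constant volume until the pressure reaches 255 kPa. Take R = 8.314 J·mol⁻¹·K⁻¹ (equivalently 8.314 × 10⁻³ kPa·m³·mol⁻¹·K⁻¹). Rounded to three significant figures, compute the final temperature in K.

T₃ ≈ 937 K

From PV = nRT: V₁ = nRT₁/P₁ = 0.01326 m³.
Adiabatic (γ = 1.30), T V^(γ−1) and P V^γ constant: T₂ = T₁·(V₁/V₂)^(γ−1) = 689.0 K; P₂ = P₁·(V₁/V₂)^γ = 187.5 kPa.
Isochoric, so P/T is constant: V₃ = V₂; T₃ = T₂·(P₃/P₂) = 937.3 K.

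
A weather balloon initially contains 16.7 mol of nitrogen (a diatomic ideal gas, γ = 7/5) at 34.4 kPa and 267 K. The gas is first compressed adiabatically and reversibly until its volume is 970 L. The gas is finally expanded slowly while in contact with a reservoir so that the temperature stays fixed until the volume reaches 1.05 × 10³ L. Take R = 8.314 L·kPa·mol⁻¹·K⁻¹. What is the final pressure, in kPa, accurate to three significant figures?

P₃ ≈ 36.8 kPa

From PV = nRT: V₁ = nRT₁/P₁ = 1078 L.
Reversible adiabatic, γ = 7/5: T₂ = T₁·(V₁/V₂)^(γ−1) = 278.5 K; P₂ = P₁·(V₁/V₂)^γ = 39.86 kPa.
T constant ⇒ Boyle's law P V = const: T₃ = T₂; P₃ = P₂·(V₂/V₃) = 36.82 kPa.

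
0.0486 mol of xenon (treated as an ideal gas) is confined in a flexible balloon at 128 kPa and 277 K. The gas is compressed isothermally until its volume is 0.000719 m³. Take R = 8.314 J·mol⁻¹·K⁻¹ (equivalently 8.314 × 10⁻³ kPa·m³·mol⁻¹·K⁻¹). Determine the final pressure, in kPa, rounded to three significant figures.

From PV = nRT: V₁ = nRT₁/P₁ = 0.0008744 m³.
T constant ⇒ Boyle's law P V = const: T₂ = T₁; P₂ = P₁·(V₁/V₂) = 155.7 kPa.

P₂ ≈ 156 kPa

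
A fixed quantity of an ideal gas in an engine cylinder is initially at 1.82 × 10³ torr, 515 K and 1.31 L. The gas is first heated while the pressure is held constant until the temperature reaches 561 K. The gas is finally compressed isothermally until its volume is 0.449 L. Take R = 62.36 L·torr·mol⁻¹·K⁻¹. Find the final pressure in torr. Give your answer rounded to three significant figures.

P₃ ≈ 5.78e+03 torr

P constant ⇒ V ∝ T: P₂ = P₁; V₂ = V₁·(T₂/T₁) = 1.427 L.
T constant ⇒ Boyle's law P V = const: T₃ = T₂; P₃ = P₂·(V₂/V₃) = 5784 torr.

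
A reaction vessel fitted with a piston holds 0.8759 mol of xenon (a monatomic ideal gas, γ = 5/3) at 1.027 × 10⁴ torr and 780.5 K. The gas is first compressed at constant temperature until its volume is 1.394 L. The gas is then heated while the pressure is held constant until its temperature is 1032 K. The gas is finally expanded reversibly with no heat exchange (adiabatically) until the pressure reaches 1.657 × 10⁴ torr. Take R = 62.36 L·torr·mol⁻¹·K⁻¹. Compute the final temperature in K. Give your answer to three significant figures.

T₄ ≈ 808 K

From PV = nRT: V₁ = nRT₁/P₁ = 4.151 L.
T constant ⇒ Boyle's law P V = const: T₂ = T₁; P₂ = P₁·(V₁/V₂) = 3.058e+04 torr.
Isobaric, so V/T is constant: P₃ = P₂; V₃ = V₂·(T₃/T₂) = 1.843 L.
Reversible adiabatic, γ = 5/3: T₄ = T₃·(P₄/P₃)^((γ−1)/γ) = 807.6 K; V₄ = V₃·(P₃/P₄)^(1/γ) = 2.662 L.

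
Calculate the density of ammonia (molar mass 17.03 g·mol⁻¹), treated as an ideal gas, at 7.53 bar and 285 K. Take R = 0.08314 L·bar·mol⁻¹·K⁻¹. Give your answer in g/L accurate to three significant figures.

ρ ≈ 5.41 g/L

ρ = PM/(RT) = (7.53 × 17.03) / (0.08314 × 285.0)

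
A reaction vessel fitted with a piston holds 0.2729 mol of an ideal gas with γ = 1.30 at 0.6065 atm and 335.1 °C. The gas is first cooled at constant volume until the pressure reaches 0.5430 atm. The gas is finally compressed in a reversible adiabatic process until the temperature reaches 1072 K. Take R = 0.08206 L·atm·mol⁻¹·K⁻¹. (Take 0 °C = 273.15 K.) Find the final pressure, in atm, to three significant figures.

P₃ ≈ 10.2 atm

Convert: T₁ = 608.2 K.
From PV = nRT: V₁ = nRT₁/P₁ = 22.46 L.
V constant ⇒ P ∝ T: V₂ = V₁; T₂ = T₁·(P₂/P₁) = 544.6 K.
Adiabatic (γ = 1.30), T V^(γ−1) and P V^γ constant: P₃ = P₂·(T₃/T₂)^(γ/(γ−1)) = 10.22 atm; V₃ = V₂·(T₂/T₃)^(1/(γ−1)) = 2.349 L.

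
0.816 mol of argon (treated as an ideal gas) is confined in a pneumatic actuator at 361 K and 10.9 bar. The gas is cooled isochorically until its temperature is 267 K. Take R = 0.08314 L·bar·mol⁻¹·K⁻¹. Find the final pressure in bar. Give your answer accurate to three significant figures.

P₂ ≈ 8.06 bar

From PV = nRT: V₁ = nRT₁/P₁ = 2.247 L.
Isochoric, so P/T is constant: V₂ = V₁; P₂ = P₁·(T₂/T₁) = 8.062 bar.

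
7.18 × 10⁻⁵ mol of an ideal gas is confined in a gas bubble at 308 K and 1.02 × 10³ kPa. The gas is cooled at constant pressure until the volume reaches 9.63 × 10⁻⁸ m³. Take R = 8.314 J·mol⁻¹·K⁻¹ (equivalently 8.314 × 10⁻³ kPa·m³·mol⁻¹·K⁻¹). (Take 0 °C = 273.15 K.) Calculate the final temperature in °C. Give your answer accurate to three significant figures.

T₂ ≈ -109 °C

From PV = nRT: V₁ = nRT₁/P₁ = 1.803e-07 m³.
Isobaric, so V/T is constant: P₂ = P₁; T₂ = T₁·(V₂/V₁) = 164.5 K.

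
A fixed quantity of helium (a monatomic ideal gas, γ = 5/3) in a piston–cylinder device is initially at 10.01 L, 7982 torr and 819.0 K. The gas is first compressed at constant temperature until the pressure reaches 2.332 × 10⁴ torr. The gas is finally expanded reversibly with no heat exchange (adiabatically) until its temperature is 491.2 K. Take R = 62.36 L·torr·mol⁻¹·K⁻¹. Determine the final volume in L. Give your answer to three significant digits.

V₃ ≈ 7.38 L

T constant ⇒ Boyle's law P V = const: T₂ = T₁; V₂ = V₁·(P₁/P₂) = 3.426 L.
Adiabatic (γ = 5/3), T V^(γ−1) and P V^γ constant: P₃ = P₂·(T₃/T₂)^(γ/(γ−1)) = 6496 torr; V₃ = V₂·(T₂/T₃)^(1/(γ−1)) = 7.377 L.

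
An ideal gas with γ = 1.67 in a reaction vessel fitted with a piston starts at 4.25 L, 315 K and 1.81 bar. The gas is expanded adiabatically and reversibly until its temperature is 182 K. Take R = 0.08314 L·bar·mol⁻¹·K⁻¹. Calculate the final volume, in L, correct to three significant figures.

Reversible adiabatic, γ = 1.67: P₂ = P₁·(T₂/T₁)^(γ/(γ−1)) = 0.4612 bar; V₂ = V₁·(T₁/T₂)^(1/(γ−1)) = 9.638 L.

V₂ ≈ 9.64 L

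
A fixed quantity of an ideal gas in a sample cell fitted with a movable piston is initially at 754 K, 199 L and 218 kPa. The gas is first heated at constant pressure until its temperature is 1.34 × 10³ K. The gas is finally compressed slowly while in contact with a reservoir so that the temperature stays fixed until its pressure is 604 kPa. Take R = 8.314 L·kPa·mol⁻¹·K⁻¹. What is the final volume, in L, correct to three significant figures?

Isobaric, so V/T is constant: P₂ = P₁; V₂ = V₁·(T₂/T₁) = 353.7 L.
Isothermal, so P V is constant: T₃ = T₂; V₃ = V₂·(P₂/P₃) = 127.6 L.

V₃ ≈ 128 L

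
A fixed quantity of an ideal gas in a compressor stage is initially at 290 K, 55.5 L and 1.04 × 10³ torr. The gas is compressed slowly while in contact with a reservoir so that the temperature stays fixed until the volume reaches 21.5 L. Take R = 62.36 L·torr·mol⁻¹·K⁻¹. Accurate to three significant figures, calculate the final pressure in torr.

Isothermal, so P V is constant: T₂ = T₁; P₂ = P₁·(V₁/V₂) = 2685 torr.

P₂ ≈ 2.68e+03 torr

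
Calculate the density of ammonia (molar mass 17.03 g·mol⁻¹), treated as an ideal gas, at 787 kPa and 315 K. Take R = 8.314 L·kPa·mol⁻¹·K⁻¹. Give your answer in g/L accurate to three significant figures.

ρ ≈ 5.12 g/L

ρ = PM/(RT) = (787 × 17.03) / (8.314 × 315.0)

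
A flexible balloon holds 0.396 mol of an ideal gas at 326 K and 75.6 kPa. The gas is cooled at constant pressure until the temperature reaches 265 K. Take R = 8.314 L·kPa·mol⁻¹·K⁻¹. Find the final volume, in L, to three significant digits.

From PV = nRT: V₁ = nRT₁/P₁ = 14.20 L.
P constant ⇒ V ∝ T: P₂ = P₁; V₂ = V₁·(T₂/T₁) = 11.54 L.

V₂ ≈ 11.5 L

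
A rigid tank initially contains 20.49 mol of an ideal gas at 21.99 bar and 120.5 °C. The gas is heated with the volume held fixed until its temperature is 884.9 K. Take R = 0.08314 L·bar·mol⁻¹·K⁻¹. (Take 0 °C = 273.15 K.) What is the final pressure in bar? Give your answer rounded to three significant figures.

Convert: T₁ = 393.6 K.
From PV = nRT: V₁ = nRT₁/P₁ = 30.50 L.
V constant ⇒ P ∝ T: V₂ = V₁; P₂ = P₁·(T₂/T₁) = 49.43 bar.

P₂ ≈ 49.4 bar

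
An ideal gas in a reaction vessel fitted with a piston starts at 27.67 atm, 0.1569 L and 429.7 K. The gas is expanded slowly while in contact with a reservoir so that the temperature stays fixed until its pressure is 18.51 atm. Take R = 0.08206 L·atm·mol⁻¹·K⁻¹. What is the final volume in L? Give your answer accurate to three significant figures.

Isothermal, so P V is constant: T₂ = T₁; V₂ = V₁·(P₁/P₂) = 0.2345 L.

V₂ ≈ 0.235 L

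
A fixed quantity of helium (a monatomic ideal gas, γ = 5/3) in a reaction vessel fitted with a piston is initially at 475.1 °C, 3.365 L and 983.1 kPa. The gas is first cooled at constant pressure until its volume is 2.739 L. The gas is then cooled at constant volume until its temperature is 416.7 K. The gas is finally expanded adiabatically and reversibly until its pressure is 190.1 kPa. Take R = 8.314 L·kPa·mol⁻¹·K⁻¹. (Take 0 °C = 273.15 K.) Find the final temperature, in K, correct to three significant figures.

Convert: T₁ = 748.2 K.
P constant ⇒ V ∝ T: P₂ = P₁; T₂ = T₁·(V₂/V₁) = 609.1 K.
Isochoric, so P/T is constant: V₃ = V₂; P₃ = P₂·(T₃/T₂) = 672.6 kPa.
Reversible adiabatic, γ = 5/3: T₄ = T₃·(P₄/P₃)^((γ−1)/γ) = 251.4 K; V₄ = V₃·(P₃/P₄)^(1/γ) = 5.846 L.

T₄ ≈ 251 K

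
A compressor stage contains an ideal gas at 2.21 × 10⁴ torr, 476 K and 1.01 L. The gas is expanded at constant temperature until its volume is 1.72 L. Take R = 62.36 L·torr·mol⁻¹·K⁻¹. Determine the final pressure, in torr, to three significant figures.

P₂ ≈ 1.30e+04 torr

T constant ⇒ Boyle's law P V = const: T₂ = T₁; P₂ = P₁·(V₁/V₂) = 1.298e+04 torr.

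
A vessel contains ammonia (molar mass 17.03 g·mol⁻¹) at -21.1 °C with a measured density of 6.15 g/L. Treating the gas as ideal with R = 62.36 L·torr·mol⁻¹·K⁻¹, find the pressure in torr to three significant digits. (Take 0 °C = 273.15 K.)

ρ = PM/(RT) ⇒ P = ρRT/M = (6.15 × 62.36 × 252.0) / 17.03

P ≈ 5.68e+03 torr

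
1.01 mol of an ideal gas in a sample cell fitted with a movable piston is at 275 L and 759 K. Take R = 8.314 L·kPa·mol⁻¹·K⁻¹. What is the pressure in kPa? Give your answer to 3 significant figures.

PV = nRT ⇒ P = nRT/V = (1.01 × 8.314 × 759) / 275

P ≈ 23.2 kPa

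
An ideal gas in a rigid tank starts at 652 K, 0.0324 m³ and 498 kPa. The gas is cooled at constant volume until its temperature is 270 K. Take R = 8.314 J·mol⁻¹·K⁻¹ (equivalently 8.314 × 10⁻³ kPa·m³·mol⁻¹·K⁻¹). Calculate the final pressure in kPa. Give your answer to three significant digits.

P₂ ≈ 206 kPa

Isochoric, so P/T is constant: V₂ = V₁; P₂ = P₁·(T₂/T₁) = 206.2 kPa.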